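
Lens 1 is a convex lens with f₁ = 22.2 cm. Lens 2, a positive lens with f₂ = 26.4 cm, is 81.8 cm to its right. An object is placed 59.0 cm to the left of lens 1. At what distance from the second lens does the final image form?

Lens 1: 1/d_i1 = 1/f₁ − 1/d_o1 = 1/(22.2) − 1/(59.0) = 0.02810, so d_i1 = 35.59 cm.
The intermediate image is 35.59 cm to the right of lens 1, which is 81.8 − (35.59) = 46.21 cm to the left of lens 2, so d_o2 = +46.21 cm.
Lens 2: 1/d_i2 = 1/f₂ − 1/d_o2 = 1/(26.4) − 1/(46.21) = 0.01624, so d_i2 = 61.6 cm.
The final image is real, 61.6 cm to the right of lens 2 (overall magnification ≈ 0.80).

61.6 cm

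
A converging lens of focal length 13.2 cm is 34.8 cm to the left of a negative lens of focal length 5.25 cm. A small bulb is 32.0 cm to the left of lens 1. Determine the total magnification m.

Lens 1: 1/d_i1 = 1/(13.2) − 1/(32.0) = 0.04451, so d_i1 = 22.47 cm; m₁ = −d_i1/d_o1 = -0.7022.
d_o2 = 34.8 − (22.47) = 12.33 cm.
f₂ = −5.25 cm (diverging).
Lens 2: 1/d_i2 = 1/(-5.25) − 1/(12.33) = -0.2716, so d_i2 = -3.682 cm; m₂ = −d_i2/d_o2 = +0.2986.
m = m₁·m₂ = (-0.7022)(+0.2986) = -0.210.

m = -0.210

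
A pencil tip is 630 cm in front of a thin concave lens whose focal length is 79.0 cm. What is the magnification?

m = +0.111

For a concave lens, f = -79.0 cm.
1/d_i = 1/f − 1/d_o = 1/(-79.00) − 1/(630) = -0.01425, so d_i = -70.20 cm.
m = −d_i/d_o = −(-70.20)/(630) = +0.111.
The image is virtual, upright and reduced, on the same side as the object.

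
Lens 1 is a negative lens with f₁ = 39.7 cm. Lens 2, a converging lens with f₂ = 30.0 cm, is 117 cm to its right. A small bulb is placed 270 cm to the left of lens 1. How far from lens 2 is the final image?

37.4 cm

Lens 1 is diverging, so f₁ = −39.7 cm.
Lens 1: 1/d_i1 = 1/f₁ − 1/d_o1 = 1/(-39.7) − 1/(270) = -0.02889, so d_i1 = -34.61 cm.
The intermediate image is 34.61 cm to the left of lens 1 (virtual), which is 117 − (-34.61) = 151.6 cm to the left of lens 2, so d_o2 = +151.6 cm.
Lens 2: 1/d_i2 = 1/f₂ − 1/d_o2 = 1/(30.0) − 1/(151.6) = 0.02674, so d_i2 = 37.4 cm.
The final image is real, 37.4 cm to the right of lens 2 (overall magnification ≈ -0.032).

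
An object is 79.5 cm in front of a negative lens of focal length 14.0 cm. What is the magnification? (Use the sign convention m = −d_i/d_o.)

For a negative lens, f = -14.0 cm.
1/d_i = 1/f − 1/d_o = 1/(-14.00) − 1/(79.5) = -0.08401, so d_i = -11.90 cm.
m = −d_i/d_o = −(-11.90)/(79.5) = +0.150.
The image is virtual, upright and reduced, on the same side as the object.

m = +0.150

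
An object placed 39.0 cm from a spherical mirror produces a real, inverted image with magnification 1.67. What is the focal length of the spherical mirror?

f = 24.4 cm (concave)

m = −d_i/d_o ⇒ d_i = −m·d_o = −(-1.67)·(39.0) = 65.13 cm.
1/f = 1/d_o + 1/d_i = 1/(39.0) + 1/(65.13) = 0.04099, so f = 24.4 cm.
Since f is positive, the spherical mirror is concave.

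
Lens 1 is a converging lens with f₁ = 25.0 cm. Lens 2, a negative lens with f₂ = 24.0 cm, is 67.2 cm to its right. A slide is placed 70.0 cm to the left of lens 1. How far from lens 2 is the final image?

Lens 1: 1/d_i1 = 1/f₁ − 1/d_o1 = 1/(25.0) − 1/(70.0) = 0.02571, so d_i1 = 38.89 cm.
The intermediate image is 38.89 cm to the right of lens 1, which is 67.2 − (38.89) = 28.31 cm to the left of lens 2, so d_o2 = +28.31 cm.
Lens 2 is diverging, so f₂ = −24.0 cm.
Lens 2: 1/d_i2 = 1/f₂ − 1/d_o2 = 1/(-24.0) − 1/(28.31) = -0.07699, so d_i2 = -13.0 cm.
The final image is virtual, 13.0 cm to the left of lens 2 (overall magnification ≈ -0.25).

13.0 cm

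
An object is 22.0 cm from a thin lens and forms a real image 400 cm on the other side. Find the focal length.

f = 20.9 cm (converging)

Real image ⇒ d_i = +400 cm.
1/f = 1/d_o + 1/d_i = 1/(22.0) + 1/(400) = 0.04795, so f = 20.9 cm.
Since f is positive, the thin lens is converging.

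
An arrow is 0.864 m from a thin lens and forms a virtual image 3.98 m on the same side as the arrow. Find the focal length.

f = 1.10 m (converging)

Virtual image ⇒ d_i = −3.98 m.
1/f = 1/d_o + 1/d_i = 1/(0.864) + 1/(-3.98) = 0.9062, so f = 1.10 m.
Since f is positive, the thin lens is converging.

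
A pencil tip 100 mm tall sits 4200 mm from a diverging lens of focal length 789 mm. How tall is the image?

For a diverging lens, f = -789 mm.
1/d_i = 1/f − 1/d_o = 1/(-789.0) − 1/(4200) = -0.001506, so d_i = -664.2 mm.
m = −d_i/d_o = +0.1581.
|h_i| = |m|·h_o = 0.1581 × 100 = 15.8 mm. The image is virtual, upright and reduced, on the same side as the object.

15.8 mm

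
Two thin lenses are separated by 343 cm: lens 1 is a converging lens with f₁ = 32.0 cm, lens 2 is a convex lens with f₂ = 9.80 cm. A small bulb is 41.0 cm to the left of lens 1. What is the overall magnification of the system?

m = +0.186

Lens 1: 1/d_i1 = 1/(32.0) − 1/(41.0) = 0.006860, so d_i1 = 145.8 cm; m₁ = −d_i1/d_o1 = -3.556.
d_o2 = 343 − (145.8) = 197.2 cm.
Lens 2: 1/d_i2 = 1/(9.80) − 1/(197.2) = 0.09697, so d_i2 = 10.31 cm; m₂ = −d_i2/d_o2 = -0.05229.
m = m₁·m₂ = (-3.556)(-0.05229) = +0.186.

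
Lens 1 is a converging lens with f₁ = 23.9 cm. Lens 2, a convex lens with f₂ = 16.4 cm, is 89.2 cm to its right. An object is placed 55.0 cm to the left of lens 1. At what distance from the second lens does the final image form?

Lens 1: 1/d_i1 = 1/f₁ − 1/d_o1 = 1/(23.9) − 1/(55.0) = 0.02366, so d_i1 = 42.27 cm.
The intermediate image is 42.27 cm to the right of lens 1, which is 89.2 − (42.27) = 46.93 cm to the left of lens 2, so d_o2 = +46.93 cm.
Lens 2: 1/d_i2 = 1/f₂ − 1/d_o2 = 1/(16.4) − 1/(46.93) = 0.03967, so d_i2 = 25.2 cm.
The final image is real, 25.2 cm to the right of lens 2 (overall magnification ≈ 0.41).

25.2 cm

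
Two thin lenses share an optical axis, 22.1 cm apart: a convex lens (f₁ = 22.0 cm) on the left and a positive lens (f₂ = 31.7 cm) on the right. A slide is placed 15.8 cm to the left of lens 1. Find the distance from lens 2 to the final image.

53.3 cm

Lens 1: 1/d_i1 = 1/f₁ − 1/d_o1 = 1/(22.0) − 1/(15.8) = -0.01784, so d_i1 = -56.06 cm.
The intermediate image is 56.06 cm to the left of lens 1 (virtual), which is 22.1 − (-56.06) = 78.16 cm to the left of lens 2, so d_o2 = +78.16 cm.
Lens 2: 1/d_i2 = 1/f₂ − 1/d_o2 = 1/(31.7) − 1/(78.16) = 0.01875, so d_i2 = 53.3 cm.
The final image is real, 53.3 cm to the right of lens 2 (overall magnification ≈ -2.4).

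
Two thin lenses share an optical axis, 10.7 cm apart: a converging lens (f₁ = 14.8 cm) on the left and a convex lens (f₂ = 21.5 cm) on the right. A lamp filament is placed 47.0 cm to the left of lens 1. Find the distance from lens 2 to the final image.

Lens 1: 1/d_i1 = 1/f₁ − 1/d_o1 = 1/(14.8) − 1/(47.0) = 0.04629, so d_i1 = 21.60 cm.
The intermediate image is 21.60 cm to the right of lens 1, which lies 10.90 cm to the right of lens 2 — a virtual object — so d_o2 = −10.90 cm.
Lens 2: 1/d_i2 = 1/f₂ − 1/d_o2 = 1/(21.5) − 1/(-10.90) = 0.1383, so d_i2 = 7.23 cm.
The final image is real, 7.23 cm to the right of lens 2 (overall magnification ≈ -0.30).

7.23 cm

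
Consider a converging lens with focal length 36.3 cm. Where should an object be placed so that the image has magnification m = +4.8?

m = −d_i/d_o ⇒ d_i = −m·d_o.
1/f = 1/d_o + 1/d_i = 1/d_o − 1/(m·d_o) = (1 − 1/m)/d_o, so d_o = f(1 − 1/m) = (36.30)(1 − 1/(+4.8)) = 28.7 cm.

28.7 cm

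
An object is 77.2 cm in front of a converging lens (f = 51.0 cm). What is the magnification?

1/d_i = 1/f − 1/d_o = 1/(51.00) − 1/(77.2) = 0.006654, so d_i = 150.3 cm.
m = −d_i/d_o = −(150.3)/(77.2) = -1.95.
The image is real, inverted and enlarged, on the far side of the lens.

m = -1.95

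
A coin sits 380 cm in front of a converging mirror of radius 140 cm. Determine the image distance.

f = R/2 = 140/2 = 70.00 cm.
Mirror equation: 1/q = 1/f − 1/p = 1/(70.00) − 1/(380) = 0.01429 − 0.002632 = 0.01165, so q = 85.8 cm.
The image is real, inverted and reduced, in front of the mirror.

85.8 cm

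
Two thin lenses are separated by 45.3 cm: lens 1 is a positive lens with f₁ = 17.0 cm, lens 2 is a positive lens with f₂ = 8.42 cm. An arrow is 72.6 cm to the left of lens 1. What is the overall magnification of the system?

m = +0.175

Lens 1: 1/d_i1 = 1/(17.0) − 1/(72.6) = 0.04505, so d_i1 = 22.20 cm; m₁ = −d_i1/d_o1 = -0.3058.
d_o2 = 45.3 − (22.20) = 23.10 cm.
Lens 2: 1/d_i2 = 1/(8.42) − 1/(23.10) = 0.07547, so d_i2 = 13.25 cm; m₂ = −d_i2/d_o2 = -0.5736.
m = m₁·m₂ = (-0.3058)(-0.5736) = +0.175.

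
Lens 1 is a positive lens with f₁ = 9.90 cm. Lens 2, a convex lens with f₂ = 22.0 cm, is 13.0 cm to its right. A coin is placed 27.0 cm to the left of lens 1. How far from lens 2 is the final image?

Lens 1: 1/d_i1 = 1/f₁ − 1/d_o1 = 1/(9.90) − 1/(27.0) = 0.06397, so d_i1 = 15.63 cm.
The intermediate image is 15.63 cm to the right of lens 1, which lies 2.630 cm to the right of lens 2 — a virtual object — so d_o2 = −2.630 cm.
Lens 2: 1/d_i2 = 1/f₂ − 1/d_o2 = 1/(22.0) − 1/(-2.630) = 0.4257, so d_i2 = 2.35 cm.
The final image is real, 2.35 cm to the right of lens 2 (overall magnification ≈ -0.52).

2.35 cm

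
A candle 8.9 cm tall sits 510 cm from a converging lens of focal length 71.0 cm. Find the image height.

1.44 cm

1/d_i = 1/f − 1/d_o = 1/(71.00) − 1/(510) = 0.01212, so d_i = 82.48 cm.
m = −d_i/d_o = -0.1617.
|h_i| = |m|·h_o = 0.1617 × 8.9 = 1.44 cm. The image is real, inverted and reduced, on the far side of the lens.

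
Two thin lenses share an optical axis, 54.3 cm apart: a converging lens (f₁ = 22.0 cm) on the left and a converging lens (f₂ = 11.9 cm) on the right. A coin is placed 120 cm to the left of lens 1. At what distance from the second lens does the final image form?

21.1 cm

Lens 1: 1/d_i1 = 1/f₁ − 1/d_o1 = 1/(22.0) − 1/(120) = 0.03712, so d_i1 = 26.94 cm.
The intermediate image is 26.94 cm to the right of lens 1, which is 54.3 − (26.94) = 27.36 cm to the left of lens 2, so d_o2 = +27.36 cm.
Lens 2: 1/d_i2 = 1/f₂ − 1/d_o2 = 1/(11.9) − 1/(27.36) = 0.04748, so d_i2 = 21.1 cm.
The final image is real, 21.1 cm to the right of lens 2 (overall magnification ≈ 0.17).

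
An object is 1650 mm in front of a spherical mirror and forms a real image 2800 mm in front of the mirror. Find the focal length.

Real image ⇒ d_i = +2800 mm.
1/f = 1/d_o + 1/d_i = 1/(1650) + 1/(2800) = 0.0009632, so f = 1040 mm.
Since f is positive, the spherical mirror is concave.

f = 1040 mm (concave)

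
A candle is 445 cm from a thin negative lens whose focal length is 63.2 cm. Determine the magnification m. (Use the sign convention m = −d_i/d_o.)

m = +0.124

For a negative lens, f = -63.2 cm.
1/d_i = 1/f − 1/d_o = 1/(-63.20) − 1/(445) = -0.01807, so d_i = -55.34 cm.
m = −d_i/d_o = −(-55.34)/(445) = +0.124.
The image is virtual, upright and reduced, on the same side as the object.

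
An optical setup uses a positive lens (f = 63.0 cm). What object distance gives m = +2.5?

m = −d_i/d_o ⇒ d_i = −m·d_o.
1/f = 1/d_o + 1/d_i = 1/d_o − 1/(m·d_o) = (1 − 1/m)/d_o, so d_o = f(1 − 1/m) = (63.00)(1 − 1/(+2.5)) = 37.8 cm.

37.8 cm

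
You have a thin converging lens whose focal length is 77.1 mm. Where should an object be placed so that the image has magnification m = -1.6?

m = −d_i/d_o ⇒ d_i = −m·d_o.
1/f = 1/d_o + 1/d_i = 1/d_o − 1/(m·d_o) = (1 − 1/m)/d_o, so d_o = f(1 − 1/m) = (77.10)(1 − 1/(-1.6)) = 125 mm.

125 mm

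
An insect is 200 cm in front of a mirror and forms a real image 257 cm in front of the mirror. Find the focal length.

Real image ⇒ d_i = +257 cm.
1/f = 1/d_o + 1/d_i = 1/(200) + 1/(257) = 0.008891, so f = 112 cm.
Since f is positive, the mirror is concave.

f = 112 cm (concave)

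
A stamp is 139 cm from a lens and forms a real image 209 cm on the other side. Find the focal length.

f = 83.5 cm (converging)

Real image ⇒ d_i = +209 cm.
1/f = 1/d_o + 1/d_i = 1/(139) + 1/(209) = 0.01198, so f = 83.5 cm.
Since f is positive, the lens is converging.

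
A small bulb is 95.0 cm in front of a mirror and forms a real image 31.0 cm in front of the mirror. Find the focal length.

Real image ⇒ d_i = +31.0 cm.
1/f = 1/d_o + 1/d_i = 1/(95.0) + 1/(31.0) = 0.04278, so f = 23.4 cm.
Since f is positive, the mirror is concave.

f = 23.4 cm (concave)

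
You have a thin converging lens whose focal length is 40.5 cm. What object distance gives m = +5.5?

m = −d_i/d_o ⇒ d_i = −m·d_o.
1/f = 1/d_o + 1/d_i = 1/d_o − 1/(m·d_o) = (1 − 1/m)/d_o, so d_o = f(1 − 1/m) = (40.50)(1 − 1/(+5.5)) = 33.1 cm.

33.1 cm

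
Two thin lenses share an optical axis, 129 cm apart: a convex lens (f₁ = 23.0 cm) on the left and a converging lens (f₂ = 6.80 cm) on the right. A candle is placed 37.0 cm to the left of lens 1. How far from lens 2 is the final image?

Lens 1: 1/d_i1 = 1/f₁ − 1/d_o1 = 1/(23.0) − 1/(37.0) = 0.01645, so d_i1 = 60.79 cm.
The intermediate image is 60.79 cm to the right of lens 1, which is 129 − (60.79) = 68.21 cm to the left of lens 2, so d_o2 = +68.21 cm.
Lens 2: 1/d_i2 = 1/f₂ − 1/d_o2 = 1/(6.80) − 1/(68.21) = 0.1324, so d_i2 = 7.55 cm.
The final image is real, 7.55 cm to the right of lens 2 (overall magnification ≈ 0.18).

7.55 cm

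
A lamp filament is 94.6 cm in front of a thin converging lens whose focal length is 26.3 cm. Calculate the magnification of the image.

1/d_i = 1/f − 1/d_o = 1/(26.30) − 1/(94.6) = 0.02745, so d_i = 36.43 cm.
m = −d_i/d_o = −(36.43)/(94.6) = -0.385.
The image is real, inverted and reduced, on the far side of the lens.

m = -0.385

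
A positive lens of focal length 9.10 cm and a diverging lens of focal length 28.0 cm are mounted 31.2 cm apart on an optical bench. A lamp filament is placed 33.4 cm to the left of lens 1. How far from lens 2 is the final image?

Lens 1: 1/d_i1 = 1/f₁ − 1/d_o1 = 1/(9.10) − 1/(33.4) = 0.07995, so d_i1 = 12.51 cm.
The intermediate image is 12.51 cm to the right of lens 1, which is 31.2 − (12.51) = 18.69 cm to the left of lens 2, so d_o2 = +18.69 cm.
Lens 2 is diverging, so f₂ = −28.0 cm.
Lens 2: 1/d_i2 = 1/f₂ − 1/d_o2 = 1/(-28.0) − 1/(18.69) = -0.08922, so d_i2 = -11.2 cm.
The final image is virtual, 11.2 cm to the left of lens 2 (overall magnification ≈ -0.22).

11.2 cm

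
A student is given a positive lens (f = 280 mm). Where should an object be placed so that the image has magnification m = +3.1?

190 mm

m = −d_i/d_o ⇒ d_i = −m·d_o.
1/f = 1/d_o + 1/d_i = 1/d_o − 1/(m·d_o) = (1 − 1/m)/d_o, so d_o = f(1 − 1/m) = (280.0)(1 − 1/(+3.1)) = 190 mm.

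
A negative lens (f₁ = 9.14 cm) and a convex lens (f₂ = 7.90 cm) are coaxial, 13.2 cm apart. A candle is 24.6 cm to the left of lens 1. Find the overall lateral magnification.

f₁ = −9.14 cm (diverging).
Lens 1: 1/d_i1 = 1/(-9.14) − 1/(24.6) = -0.1501, so d_i1 = -6.664 cm; m₁ = −d_i1/d_o1 = +0.2709.
d_o2 = 13.2 − (-6.664) = 19.86 cm.
Lens 2: 1/d_i2 = 1/(7.90) − 1/(19.86) = 0.07623, so d_i2 = 13.12 cm; m₂ = −d_i2/d_o2 = -0.6605.
m = m₁·m₂ = (+0.2709)(-0.6605) = -0.179.

m = -0.179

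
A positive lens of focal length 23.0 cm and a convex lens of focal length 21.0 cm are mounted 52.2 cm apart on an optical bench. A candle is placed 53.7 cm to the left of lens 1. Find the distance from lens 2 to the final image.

Lens 1: 1/d_i1 = 1/f₁ − 1/d_o1 = 1/(23.0) − 1/(53.7) = 0.02486, so d_i1 = 40.23 cm.
The intermediate image is 40.23 cm to the right of lens 1, which is 52.2 − (40.23) = 11.97 cm to the left of lens 2, so d_o2 = +11.97 cm.
Lens 2: 1/d_i2 = 1/f₂ − 1/d_o2 = 1/(21.0) − 1/(11.97) = -0.03592, so d_i2 = -27.8 cm.
The final image is virtual, 27.8 cm to the left of lens 2 (overall magnification ≈ -1.7).

27.8 cm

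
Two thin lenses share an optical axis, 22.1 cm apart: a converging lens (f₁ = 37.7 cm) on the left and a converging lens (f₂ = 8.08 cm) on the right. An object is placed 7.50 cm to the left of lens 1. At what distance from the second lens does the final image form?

Lens 1: 1/d_i1 = 1/f₁ − 1/d_o1 = 1/(37.7) − 1/(7.50) = -0.1068, so d_i1 = -9.363 cm.
The intermediate image is 9.363 cm to the left of lens 1 (virtual), which is 22.1 − (-9.363) = 31.46 cm to the left of lens 2, so d_o2 = +31.46 cm.
Lens 2: 1/d_i2 = 1/f₂ − 1/d_o2 = 1/(8.08) − 1/(31.46) = 0.09198, so d_i2 = 10.9 cm.
The final image is real, 10.9 cm to the right of lens 2 (overall magnification ≈ -0.43).

10.9 cm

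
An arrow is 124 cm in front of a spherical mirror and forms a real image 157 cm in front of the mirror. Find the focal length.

f = 69.3 cm (concave)

Real image ⇒ d_i = +157 cm.
1/f = 1/d_o + 1/d_i = 1/(124) + 1/(157) = 0.01443, so f = 69.3 cm.
Since f is positive, the spherical mirror is concave.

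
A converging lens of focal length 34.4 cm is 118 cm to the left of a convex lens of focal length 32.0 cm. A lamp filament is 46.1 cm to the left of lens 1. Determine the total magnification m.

Lens 1: 1/d_i1 = 1/(34.4) − 1/(46.1) = 0.007378, so d_i1 = 135.5 cm; m₁ = −d_i1/d_o1 = -2.939.
d_o2 = 118 − (135.5) = -17.50 cm (virtual object).
Lens 2: 1/d_i2 = 1/(32.0) − 1/(-17.50) = 0.08839, so d_i2 = 11.31 cm; m₂ = −d_i2/d_o2 = +0.6465.
m = m₁·m₂ = (-2.939)(+0.6465) = -1.90.

m = -1.90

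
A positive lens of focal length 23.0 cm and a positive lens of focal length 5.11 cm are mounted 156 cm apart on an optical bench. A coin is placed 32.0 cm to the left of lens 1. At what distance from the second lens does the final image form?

5.49 cm

Lens 1: 1/d_i1 = 1/f₁ − 1/d_o1 = 1/(23.0) − 1/(32.0) = 0.01223, so d_i1 = 81.78 cm.
The intermediate image is 81.78 cm to the right of lens 1, which is 156 − (81.78) = 74.22 cm to the left of lens 2, so d_o2 = +74.22 cm.
Lens 2: 1/d_i2 = 1/f₂ − 1/d_o2 = 1/(5.11) − 1/(74.22) = 0.1822, so d_i2 = 5.49 cm.
The final image is real, 5.49 cm to the right of lens 2 (overall magnification ≈ 0.19).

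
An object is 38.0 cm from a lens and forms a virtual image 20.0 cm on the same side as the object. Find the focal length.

f = -42.2 cm (diverging)

Virtual image ⇒ d_i = −20.0 cm.
1/f = 1/d_o + 1/d_i = 1/(38.0) + 1/(-20.0) = -0.02368, so f = -42.2 cm.
Since f is negative, the lens is diverging.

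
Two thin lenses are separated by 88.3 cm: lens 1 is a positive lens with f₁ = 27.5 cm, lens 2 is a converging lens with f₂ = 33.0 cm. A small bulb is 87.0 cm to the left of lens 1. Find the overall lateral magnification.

m = +1.01

Lens 1: 1/d_i1 = 1/(27.5) − 1/(87.0) = 0.02487, so d_i1 = 40.21 cm; m₁ = −d_i1/d_o1 = -0.4622.
d_o2 = 88.3 − (40.21) = 48.09 cm.
Lens 2: 1/d_i2 = 1/(33.0) − 1/(48.09) = 0.009509, so d_i2 = 105.2 cm; m₂ = −d_i2/d_o2 = -2.187.
m = m₁·m₂ = (-0.4622)(-2.187) = +1.01.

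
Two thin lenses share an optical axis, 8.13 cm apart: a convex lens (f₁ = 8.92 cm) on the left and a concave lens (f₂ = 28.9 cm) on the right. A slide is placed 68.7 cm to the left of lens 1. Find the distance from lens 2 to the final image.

2.29 cm

Lens 1: 1/d_i1 = 1/f₁ − 1/d_o1 = 1/(8.92) − 1/(68.7) = 0.09755, so d_i1 = 10.25 cm.
The intermediate image is 10.25 cm to the right of lens 1, which lies 2.120 cm to the right of lens 2 — a virtual object — so d_o2 = −2.120 cm.
Lens 2 is diverging, so f₂ = −28.9 cm.
Lens 2: 1/d_i2 = 1/f₂ − 1/d_o2 = 1/(-28.9) − 1/(-2.120) = 0.4371, so d_i2 = 2.29 cm.
The final image is real, 2.29 cm to the right of lens 2 (overall magnification ≈ -0.16).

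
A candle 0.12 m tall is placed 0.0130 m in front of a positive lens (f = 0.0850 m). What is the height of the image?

0.142 m

1/d_i = 1/f − 1/d_o = 1/(0.08500) − 1/(0.0130) = -65.16, so d_i = -0.01535 m.
m = −d_i/d_o = +1.181.
|h_i| = |m|·h_o = 1.181 × 0.12 = 0.142 m. The image is virtual, upright and enlarged, on the same side as the object.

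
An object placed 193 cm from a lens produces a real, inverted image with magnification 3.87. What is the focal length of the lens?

f = 153 cm (converging)

m = −d_i/d_o ⇒ d_i = −m·d_o = −(-3.87)·(193) = 746.9 cm.
1/f = 1/d_o + 1/d_i = 1/(193) + 1/(746.9) = 0.006520, so f = 153 cm.
Since f is positive, the lens is converging.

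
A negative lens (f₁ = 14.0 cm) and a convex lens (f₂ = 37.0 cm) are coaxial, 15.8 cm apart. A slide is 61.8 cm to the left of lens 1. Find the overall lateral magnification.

f₁ = −14.0 cm (diverging).
Lens 1: 1/d_i1 = 1/(-14.0) − 1/(61.8) = -0.08761, so d_i1 = -11.41 cm; m₁ = −d_i1/d_o1 = +0.1846.
d_o2 = 15.8 − (-11.41) = 27.21 cm.
Lens 2: 1/d_i2 = 1/(37.0) − 1/(27.21) = -0.009724, so d_i2 = -102.8 cm; m₂ = −d_i2/d_o2 = +3.779.
m = m₁·m₂ = (+0.1846)(+3.779) = +0.698.

m = +0.698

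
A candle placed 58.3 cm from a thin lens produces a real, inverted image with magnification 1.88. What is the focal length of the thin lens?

f = 38.1 cm (converging)

m = −d_i/d_o ⇒ d_i = −m·d_o = −(-1.88)·(58.3) = 109.6 cm.
1/f = 1/d_o + 1/d_i = 1/(58.3) + 1/(109.6) = 0.02628, so f = 38.1 cm.
Since f is positive, the thin lens is converging.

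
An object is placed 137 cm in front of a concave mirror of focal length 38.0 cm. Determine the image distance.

Mirror equation: 1/d_i = 1/f − 1/d_o = 1/(38.00) − 1/(137) = 0.02632 − 0.007299 = 0.01902, so d_i = 52.6 cm.
The image is real, inverted and reduced, in front of the mirror.

52.6 cm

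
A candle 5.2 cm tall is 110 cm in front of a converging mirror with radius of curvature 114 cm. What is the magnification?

f = R/2 = 114/2 = 57.00 cm.
1/d_i = 1/f − 1/d_o = 1/(57.00) − 1/(110) = 0.008453, so d_i = 118.3 cm.
m = −d_i/d_o = −(118.3)/(110) = -1.08.
The image is real, inverted and enlarged, in front of the mirror.

m = -1.08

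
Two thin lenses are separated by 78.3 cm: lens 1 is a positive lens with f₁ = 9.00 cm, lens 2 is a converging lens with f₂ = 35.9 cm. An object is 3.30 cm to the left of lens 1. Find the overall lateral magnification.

Lens 1: 1/d_i1 = 1/(9.00) − 1/(3.30) = -0.1919, so d_i1 = -5.211 cm; m₁ = −d_i1/d_o1 = +1.579.
d_o2 = 78.3 − (-5.211) = 83.51 cm.
Lens 2: 1/d_i2 = 1/(35.9) − 1/(83.51) = 0.01588, so d_i2 = 62.97 cm; m₂ = −d_i2/d_o2 = -0.7540.
m = m₁·m₂ = (+1.579)(-0.7540) = -1.19.

m = -1.19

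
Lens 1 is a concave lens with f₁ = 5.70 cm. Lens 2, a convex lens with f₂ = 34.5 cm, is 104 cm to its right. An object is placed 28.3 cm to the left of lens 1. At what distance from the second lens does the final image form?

Lens 1 is diverging, so f₁ = −5.70 cm.
Lens 1: 1/d_i1 = 1/f₁ − 1/d_o1 = 1/(-5.70) − 1/(28.3) = -0.2108, so d_i1 = -4.744 cm.
The intermediate image is 4.744 cm to the left of lens 1 (virtual), which is 104 − (-4.744) = 108.7 cm to the left of lens 2, so d_o2 = +108.7 cm.
Lens 2: 1/d_i2 = 1/f₂ − 1/d_o2 = 1/(34.5) − 1/(108.7) = 0.01979, so d_i2 = 50.5 cm.
The final image is real, 50.5 cm to the right of lens 2 (overall magnification ≈ -0.078).

50.5 cm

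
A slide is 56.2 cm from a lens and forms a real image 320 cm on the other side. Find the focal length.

f = 47.8 cm (converging)

Real image ⇒ d_i = +320 cm.
1/f = 1/d_o + 1/d_i = 1/(56.2) + 1/(320) = 0.02092, so f = 47.8 cm.
Since f is positive, the lens is converging.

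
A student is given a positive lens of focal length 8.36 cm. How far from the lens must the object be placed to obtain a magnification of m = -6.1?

m = −d_i/d_o ⇒ d_i = −m·d_o.
1/f = 1/d_o + 1/d_i = 1/d_o − 1/(m·d_o) = (1 − 1/m)/d_o, so d_o = f(1 − 1/m) = (8.360)(1 − 1/(-6.1)) = 9.73 cm.

9.73 cm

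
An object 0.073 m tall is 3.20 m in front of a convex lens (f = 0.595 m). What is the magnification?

m = -0.228

1/d_i = 1/f − 1/d_o = 1/(0.5950) − 1/(3.20) = 1.368, so d_i = 0.7309 m.
m = −d_i/d_o = −(0.7309)/(3.20) = -0.228.
The image is real, inverted and reduced, on the far side of the lens.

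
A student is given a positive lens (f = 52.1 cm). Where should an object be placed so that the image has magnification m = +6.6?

m = −d_i/d_o ⇒ d_i = −m·d_o.
1/f = 1/d_o + 1/d_i = 1/d_o − 1/(m·d_o) = (1 − 1/m)/d_o, so d_o = f(1 − 1/m) = (52.10)(1 − 1/(+6.6)) = 44.2 cm.

44.2 cm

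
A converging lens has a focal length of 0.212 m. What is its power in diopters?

P = +4.72 D

P = 1/f = 1/(0.212 m) = +4.72 D.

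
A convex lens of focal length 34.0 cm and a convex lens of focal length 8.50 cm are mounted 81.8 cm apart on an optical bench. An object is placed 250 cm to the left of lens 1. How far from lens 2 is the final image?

10.6 cm

Lens 1: 1/d_i1 = 1/f₁ − 1/d_o1 = 1/(34.0) − 1/(250) = 0.02541, so d_i1 = 39.35 cm.
The intermediate image is 39.35 cm to the right of lens 1, which is 81.8 − (39.35) = 42.45 cm to the left of lens 2, so d_o2 = +42.45 cm.
Lens 2: 1/d_i2 = 1/f₂ − 1/d_o2 = 1/(8.50) − 1/(42.45) = 0.09409, so d_i2 = 10.6 cm.
The final image is real, 10.6 cm to the right of lens 2 (overall magnification ≈ 0.039).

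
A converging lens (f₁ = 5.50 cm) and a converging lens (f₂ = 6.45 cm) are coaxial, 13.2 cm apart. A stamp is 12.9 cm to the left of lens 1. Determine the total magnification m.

Lens 1: 1/d_i1 = 1/(5.50) − 1/(12.9) = 0.1043, so d_i1 = 9.588 cm; m₁ = −d_i1/d_o1 = -0.7433.
d_o2 = 13.2 − (9.588) = 3.612 cm.
Lens 2: 1/d_i2 = 1/(6.45) − 1/(3.612) = -0.1218, so d_i2 = -8.209 cm; m₂ = −d_i2/d_o2 = +2.273.
m = m₁·m₂ = (-0.7433)(+2.273) = -1.69.

m = -1.69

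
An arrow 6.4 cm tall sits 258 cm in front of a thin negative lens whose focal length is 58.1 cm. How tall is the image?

For a negative lens, f = -58.1 cm.
1/d_i = 1/f − 1/d_o = 1/(-58.10) − 1/(258) = -0.02109, so d_i = -47.42 cm.
m = −d_i/d_o = +0.1838.
|h_i| = |m|·h_o = 0.1838 × 6.4 = 1.18 cm. The image is virtual, upright and reduced, on the same side as the object.

1.18 cm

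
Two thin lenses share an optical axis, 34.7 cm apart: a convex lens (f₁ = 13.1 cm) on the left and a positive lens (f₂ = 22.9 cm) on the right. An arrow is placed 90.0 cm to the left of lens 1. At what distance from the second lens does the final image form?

Lens 1: 1/d_i1 = 1/f₁ − 1/d_o1 = 1/(13.1) − 1/(90.0) = 0.06522, so d_i1 = 15.33 cm.
The intermediate image is 15.33 cm to the right of lens 1, which is 34.7 − (15.33) = 19.37 cm to the left of lens 2, so d_o2 = +19.37 cm.
Lens 2: 1/d_i2 = 1/f₂ − 1/d_o2 = 1/(22.9) − 1/(19.37) = -0.007958, so d_i2 = -126 cm.
The final image is virtual, 126 cm to the left of lens 2 (overall magnification ≈ -1.1).

126 cm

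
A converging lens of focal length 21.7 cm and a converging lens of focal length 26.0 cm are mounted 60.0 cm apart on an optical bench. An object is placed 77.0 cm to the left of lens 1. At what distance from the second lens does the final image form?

Lens 1: 1/d_i1 = 1/f₁ − 1/d_o1 = 1/(21.7) − 1/(77.0) = 0.03310, so d_i1 = 30.22 cm.
The intermediate image is 30.22 cm to the right of lens 1, which is 60.0 − (30.22) = 29.78 cm to the left of lens 2, so d_o2 = +29.78 cm.
Lens 2: 1/d_i2 = 1/f₂ − 1/d_o2 = 1/(26.0) − 1/(29.78) = 0.004882, so d_i2 = 205 cm.
The final image is real, 205 cm to the right of lens 2 (overall magnification ≈ 2.7).

205 cm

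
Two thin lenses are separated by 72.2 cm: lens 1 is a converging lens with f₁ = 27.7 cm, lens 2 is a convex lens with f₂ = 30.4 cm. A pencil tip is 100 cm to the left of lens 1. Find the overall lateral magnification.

m = +3.34

Lens 1: 1/d_i1 = 1/(27.7) − 1/(100) = 0.02610, so d_i1 = 38.31 cm; m₁ = −d_i1/d_o1 = -0.3831.
d_o2 = 72.2 − (38.31) = 33.89 cm.
Lens 2: 1/d_i2 = 1/(30.4) − 1/(33.89) = 0.003388, so d_i2 = 295.2 cm; m₂ = −d_i2/d_o2 = -8.711.
m = m₁·m₂ = (-0.3831)(-8.711) = +3.34.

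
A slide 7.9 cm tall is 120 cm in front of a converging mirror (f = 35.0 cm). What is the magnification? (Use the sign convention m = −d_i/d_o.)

1/d_i = 1/f − 1/d_o = 1/(35.00) − 1/(120) = 0.02024, so d_i = 49.41 cm.
m = −d_i/d_o = −(49.41)/(120) = -0.412.
The image is real, inverted and reduced, in front of the mirror.

m = -0.412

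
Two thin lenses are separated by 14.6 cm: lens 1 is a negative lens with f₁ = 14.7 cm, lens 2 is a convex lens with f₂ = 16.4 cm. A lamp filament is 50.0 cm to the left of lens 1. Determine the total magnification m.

m = -0.390

f₁ = −14.7 cm (diverging).
Lens 1: 1/d_i1 = 1/(-14.7) − 1/(50.0) = -0.08803, so d_i1 = -11.36 cm; m₁ = −d_i1/d_o1 = +0.2272.
d_o2 = 14.6 − (-11.36) = 25.96 cm.
Lens 2: 1/d_i2 = 1/(16.4) − 1/(25.96) = 0.02245, so d_i2 = 44.53 cm; m₂ = −d_i2/d_o2 = -1.715.
m = m₁·m₂ = (+0.2272)(-1.715) = -0.390.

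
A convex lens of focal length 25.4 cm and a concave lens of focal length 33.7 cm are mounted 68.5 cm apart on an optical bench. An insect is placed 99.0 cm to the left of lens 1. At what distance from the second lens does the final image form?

Lens 1: 1/d_i1 = 1/f₁ − 1/d_o1 = 1/(25.4) − 1/(99.0) = 0.02927, so d_i1 = 34.17 cm.
The intermediate image is 34.17 cm to the right of lens 1, which is 68.5 − (34.17) = 34.33 cm to the left of lens 2, so d_o2 = +34.33 cm.
Lens 2 is diverging, so f₂ = −33.7 cm.
Lens 2: 1/d_i2 = 1/f₂ − 1/d_o2 = 1/(-33.7) − 1/(34.33) = -0.05880, so d_i2 = -17.0 cm.
The final image is virtual, 17.0 cm to the left of lens 2 (overall magnification ≈ -0.17).

17.0 cm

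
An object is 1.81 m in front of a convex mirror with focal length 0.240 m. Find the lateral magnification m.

m = +0.117

For a convex mirror, f = -0.240 m.
1/d_i = 1/f − 1/d_o = 1/(-0.2400) − 1/(1.81) = -4.719, so d_i = -0.2119 m.
m = −d_i/d_o = −(-0.2119)/(1.81) = +0.117.
The image is virtual, upright and reduced, behind the mirror.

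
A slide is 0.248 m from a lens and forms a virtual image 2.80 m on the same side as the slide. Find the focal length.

Virtual image ⇒ d_i = −2.80 m.
1/f = 1/d_o + 1/d_i = 1/(0.248) + 1/(-2.80) = 3.675, so f = 0.272 m.
Since f is positive, the lens is converging.

f = 0.272 m (converging)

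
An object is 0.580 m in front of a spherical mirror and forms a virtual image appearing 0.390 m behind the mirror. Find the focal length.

Virtual image ⇒ d_i = −0.390 m.
1/f = 1/d_o + 1/d_i = 1/(0.580) + 1/(-0.390) = -0.8400, so f = -1.19 m.
Since f is negative, the spherical mirror is convex.

f = -1.19 m (convex)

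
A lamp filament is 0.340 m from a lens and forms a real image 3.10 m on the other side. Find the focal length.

Real image ⇒ d_i = +3.10 m.
1/f = 1/d_o + 1/d_i = 1/(0.340) + 1/(3.10) = 3.264, so f = 0.306 m.
Since f is positive, the lens is converging.

f = 0.306 m (converging)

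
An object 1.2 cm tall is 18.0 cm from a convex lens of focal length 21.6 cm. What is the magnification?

m = +6.00

1/d_i = 1/f − 1/d_o = 1/(21.60) − 1/(18.0) = -0.009259, so d_i = -108.0 cm.
m = −d_i/d_o = −(-108.0)/(18.0) = +6.00.
The image is virtual, upright and enlarged, on the same side as the object.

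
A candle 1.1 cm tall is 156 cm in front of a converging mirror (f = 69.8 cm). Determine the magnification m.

1/d_i = 1/f − 1/d_o = 1/(69.80) − 1/(156) = 0.007916, so d_i = 126.3 cm.
m = −d_i/d_o = −(126.3)/(156) = -0.810.
The image is real, inverted and reduced, in front of the mirror.

m = -0.810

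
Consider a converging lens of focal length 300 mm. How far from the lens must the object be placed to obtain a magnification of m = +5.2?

242 mm

m = −d_i/d_o ⇒ d_i = −m·d_o.
1/f = 1/d_o + 1/d_i = 1/d_o − 1/(m·d_o) = (1 − 1/m)/d_o, so d_o = f(1 − 1/m) = (300.0)(1 − 1/(+5.2)) = 242 mm.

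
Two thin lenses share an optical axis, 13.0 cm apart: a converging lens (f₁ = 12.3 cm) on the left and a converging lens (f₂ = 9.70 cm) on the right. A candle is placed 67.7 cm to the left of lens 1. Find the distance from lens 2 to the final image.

Lens 1: 1/d_i1 = 1/f₁ − 1/d_o1 = 1/(12.3) − 1/(67.7) = 0.06653, so d_i1 = 15.03 cm.
The intermediate image is 15.03 cm to the right of lens 1, which lies 2.030 cm to the right of lens 2 — a virtual object — so d_o2 = −2.030 cm.
Lens 2: 1/d_i2 = 1/f₂ − 1/d_o2 = 1/(9.70) − 1/(-2.030) = 0.5957, so d_i2 = 1.68 cm.
The final image is real, 1.68 cm to the right of lens 2 (overall magnification ≈ -0.18).

1.68 cm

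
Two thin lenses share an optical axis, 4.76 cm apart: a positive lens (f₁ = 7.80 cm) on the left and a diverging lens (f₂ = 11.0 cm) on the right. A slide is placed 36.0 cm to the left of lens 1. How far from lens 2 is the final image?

9.85 cm

Lens 1: 1/d_i1 = 1/f₁ − 1/d_o1 = 1/(7.80) − 1/(36.0) = 0.1004, so d_i1 = 9.957 cm.
The intermediate image is 9.957 cm to the right of lens 1, which lies 5.197 cm to the right of lens 2 — a virtual object — so d_o2 = −5.197 cm.
Lens 2 is diverging, so f₂ = −11.0 cm.
Lens 2: 1/d_i2 = 1/f₂ − 1/d_o2 = 1/(-11.0) − 1/(-5.197) = 0.1015, so d_i2 = 9.85 cm.
The final image is real, 9.85 cm to the right of lens 2 (overall magnification ≈ -0.52).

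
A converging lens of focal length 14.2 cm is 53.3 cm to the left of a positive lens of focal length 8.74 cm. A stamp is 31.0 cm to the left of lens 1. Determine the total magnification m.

Lens 1: 1/d_i1 = 1/(14.2) − 1/(31.0) = 0.03816, so d_i1 = 26.20 cm; m₁ = −d_i1/d_o1 = -0.8452.
d_o2 = 53.3 − (26.20) = 27.10 cm.
Lens 2: 1/d_i2 = 1/(8.74) − 1/(27.10) = 0.07752, so d_i2 = 12.90 cm; m₂ = −d_i2/d_o2 = -0.4760.
m = m₁·m₂ = (-0.8452)(-0.4760) = +0.402.

m = +0.402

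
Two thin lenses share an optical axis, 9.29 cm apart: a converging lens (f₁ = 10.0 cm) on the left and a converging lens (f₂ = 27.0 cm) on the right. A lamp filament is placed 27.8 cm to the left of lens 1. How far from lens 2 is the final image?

5.13 cm

Lens 1: 1/d_i1 = 1/f₁ − 1/d_o1 = 1/(10.0) − 1/(27.8) = 0.06403, so d_i1 = 15.62 cm.
The intermediate image is 15.62 cm to the right of lens 1, which lies 6.330 cm to the right of lens 2 — a virtual object — so d_o2 = −6.330 cm.
Lens 2: 1/d_i2 = 1/f₂ − 1/d_o2 = 1/(27.0) − 1/(-6.330) = 0.1950, so d_i2 = 5.13 cm.
The final image is real, 5.13 cm to the right of lens 2 (overall magnification ≈ -0.46).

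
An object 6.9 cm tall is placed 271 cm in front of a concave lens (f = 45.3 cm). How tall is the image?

For a concave lens, f = -45.3 cm.
1/d_i = 1/f − 1/d_o = 1/(-45.30) − 1/(271) = -0.02577, so d_i = -38.81 cm.
m = −d_i/d_o = +0.1432.
|h_i| = |m|·h_o = 0.1432 × 6.9 = 0.988 cm. The image is virtual, upright and reduced, on the same side as the object.

0.988 cm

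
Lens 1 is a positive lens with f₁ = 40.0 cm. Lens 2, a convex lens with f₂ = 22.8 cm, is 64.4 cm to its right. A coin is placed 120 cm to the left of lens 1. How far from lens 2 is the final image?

5.45 cm

Lens 1: 1/d_i1 = 1/f₁ − 1/d_o1 = 1/(40.0) − 1/(120) = 0.01667, so d_i1 = 60.00 cm.
The intermediate image is 60.00 cm to the right of lens 1, which is 64.4 − (60.00) = 4.400 cm to the left of lens 2, so d_o2 = +4.400 cm.
Lens 2: 1/d_i2 = 1/f₂ − 1/d_o2 = 1/(22.8) − 1/(4.400) = -0.1834, so d_i2 = -5.45 cm.
The final image is virtual, 5.45 cm to the left of lens 2 (overall magnification ≈ -0.62).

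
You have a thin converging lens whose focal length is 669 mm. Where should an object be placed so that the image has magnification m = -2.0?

m = −d_i/d_o ⇒ d_i = −m·d_o.
1/f = 1/d_o + 1/d_i = 1/d_o − 1/(m·d_o) = (1 − 1/m)/d_o, so d_o = f(1 − 1/m) = (669.0)(1 − 1/(-2.0)) = 1000 mm.

1000 mm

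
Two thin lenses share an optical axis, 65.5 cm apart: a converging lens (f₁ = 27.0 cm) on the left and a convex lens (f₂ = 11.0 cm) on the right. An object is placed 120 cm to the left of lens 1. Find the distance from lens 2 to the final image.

17.2 cm

Lens 1: 1/d_i1 = 1/f₁ − 1/d_o1 = 1/(27.0) − 1/(120) = 0.02870, so d_i1 = 34.84 cm.
The intermediate image is 34.84 cm to the right of lens 1, which is 65.5 − (34.84) = 30.66 cm to the left of lens 2, so d_o2 = +30.66 cm.
Lens 2: 1/d_i2 = 1/f₂ − 1/d_o2 = 1/(11.0) − 1/(30.66) = 0.05829, so d_i2 = 17.2 cm.
The final image is real, 17.2 cm to the right of lens 2 (overall magnification ≈ 0.16).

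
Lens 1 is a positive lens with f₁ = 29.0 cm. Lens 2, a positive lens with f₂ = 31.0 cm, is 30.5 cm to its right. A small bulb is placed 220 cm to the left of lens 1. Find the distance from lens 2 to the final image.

2.65 cm

Lens 1: 1/d_i1 = 1/f₁ − 1/d_o1 = 1/(29.0) − 1/(220) = 0.02994, so d_i1 = 33.40 cm.
The intermediate image is 33.40 cm to the right of lens 1, which lies 2.900 cm to the right of lens 2 — a virtual object — so d_o2 = −2.900 cm.
Lens 2: 1/d_i2 = 1/f₂ − 1/d_o2 = 1/(31.0) − 1/(-2.900) = 0.3771, so d_i2 = 2.65 cm.
The final image is real, 2.65 cm to the right of lens 2 (overall magnification ≈ -0.14).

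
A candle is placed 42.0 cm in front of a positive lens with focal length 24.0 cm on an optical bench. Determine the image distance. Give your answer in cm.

56.0 cm

Thin-lens equation: 1/q = 1/f − 1/p = 1/(24.00) − 1/(42.0) = 0.04167 − 0.02381 = 0.01786, so q = 56.0 cm.
The image is real, inverted and enlarged, on the far side of the lens.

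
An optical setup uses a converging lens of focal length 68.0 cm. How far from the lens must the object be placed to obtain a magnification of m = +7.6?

m = −d_i/d_o ⇒ d_i = −m·d_o.
1/f = 1/d_o + 1/d_i = 1/d_o − 1/(m·d_o) = (1 − 1/m)/d_o, so d_o = f(1 − 1/m) = (68.00)(1 − 1/(+7.6)) = 59.1 cm.

59.1 cm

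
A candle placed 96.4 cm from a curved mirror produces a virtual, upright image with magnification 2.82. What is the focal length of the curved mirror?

m = −d_i/d_o ⇒ d_i = −m·d_o = −(+2.82)·(96.4) = -271.8 cm.
1/f = 1/d_o + 1/d_i = 1/(96.4) + 1/(-271.8) = 0.006694, so f = 149 cm.
Since f is positive, the curved mirror is concave.

f = 149 cm (concave)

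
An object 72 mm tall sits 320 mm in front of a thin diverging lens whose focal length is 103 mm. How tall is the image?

17.5 mm

For a diverging lens, f = -103 mm.
1/d_i = 1/f − 1/d_o = 1/(-103.0) − 1/(320) = -0.01283, so d_i = -77.92 mm.
m = −d_i/d_o = +0.2435.
|h_i| = |m|·h_o = 0.2435 × 72 = 17.5 mm. The image is virtual, upright and reduced, on the same side as the object.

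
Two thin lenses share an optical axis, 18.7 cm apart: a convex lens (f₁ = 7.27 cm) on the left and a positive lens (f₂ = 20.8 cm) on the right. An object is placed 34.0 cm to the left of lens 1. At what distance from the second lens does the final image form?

17.3 cm

Lens 1: 1/d_i1 = 1/f₁ − 1/d_o1 = 1/(7.27) − 1/(34.0) = 0.1081, so d_i1 = 9.247 cm.
The intermediate image is 9.247 cm to the right of lens 1, which is 18.7 − (9.247) = 9.453 cm to the left of lens 2, so d_o2 = +9.453 cm.
Lens 2: 1/d_i2 = 1/f₂ − 1/d_o2 = 1/(20.8) − 1/(9.453) = -0.05771, so d_i2 = -17.3 cm.
The final image is virtual, 17.3 cm to the left of lens 2 (overall magnification ≈ -0.50).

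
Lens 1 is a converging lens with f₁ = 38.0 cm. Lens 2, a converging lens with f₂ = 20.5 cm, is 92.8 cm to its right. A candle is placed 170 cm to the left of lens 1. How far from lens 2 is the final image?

38.5 cm

Lens 1: 1/d_i1 = 1/f₁ − 1/d_o1 = 1/(38.0) − 1/(170) = 0.02043, so d_i1 = 48.94 cm.
The intermediate image is 48.94 cm to the right of lens 1, which is 92.8 − (48.94) = 43.86 cm to the left of lens 2, so d_o2 = +43.86 cm.
Lens 2: 1/d_i2 = 1/f₂ − 1/d_o2 = 1/(20.5) − 1/(43.86) = 0.02598, so d_i2 = 38.5 cm.
The final image is real, 38.5 cm to the right of lens 2 (overall magnification ≈ 0.25).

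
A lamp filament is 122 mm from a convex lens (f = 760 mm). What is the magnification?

1/d_i = 1/f − 1/d_o = 1/(760.0) − 1/(122) = -0.006881, so d_i = -145.3 mm.
m = −d_i/d_o = −(-145.3)/(122) = +1.19.
The image is virtual, upright and enlarged, on the same side as the object.

m = +1.19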